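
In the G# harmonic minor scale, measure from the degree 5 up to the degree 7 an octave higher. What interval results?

major tenth

Spelling the G# harmonic minor scale: G# A# B C# D# E F##.
The degree 5 is D# and the 7th degree (up an octave) is F##.
From D# to F## is 16 semitones, exactly the major tenth.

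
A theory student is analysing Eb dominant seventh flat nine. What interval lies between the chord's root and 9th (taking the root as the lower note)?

minor 9th

Eb7b9 (Eb dominant seventh flat nine) is spelled Eb-G-Bb-Db-Fb.
That puts Eb below Fb.
9 letter names make it a ninth; at 13 semitones (a half step narrower than major) the quality is minor.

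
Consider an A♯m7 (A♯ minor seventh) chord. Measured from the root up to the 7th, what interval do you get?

A♯m7: A♯, C♯, E♯, G♯.
Root = A♯; 7th = G♯.
A♯ up to G♯ is 10 semitones, a half step narrower than a major seventh, so the interval is minor.

minor seventh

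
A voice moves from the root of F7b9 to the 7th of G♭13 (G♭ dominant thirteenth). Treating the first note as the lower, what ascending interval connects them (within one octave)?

d8

F7b9 has F as its root, and G♭13 (G♭ dominant thirteenth) has F♭ as its 7th.
F up to F♭ is 11 semitones, a half step narrower than a perfect octave, so the interval is diminished.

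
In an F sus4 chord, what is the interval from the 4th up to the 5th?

major second

Spelling the chord: F–Bb–C.
4th = Bb; 5th = C.
Counting 2 letters and 2 half steps from Bb gives a major second.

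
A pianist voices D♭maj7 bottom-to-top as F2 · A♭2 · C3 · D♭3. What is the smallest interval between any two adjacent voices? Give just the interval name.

m2

Adjacent intervals: F2→A♭2 = minor third; A♭2→C3 = major third; C3→D♭3 = minor second.
The smallest is C3 to D♭3, a minor second (1 semitone).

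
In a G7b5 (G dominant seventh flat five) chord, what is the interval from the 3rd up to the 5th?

diminished third

G7b5 (G dominant seventh flat five): G, B, Db, F.
The 3rd is B and the 5th is Db.
From B to Db: 2 semitones over a third = diminished.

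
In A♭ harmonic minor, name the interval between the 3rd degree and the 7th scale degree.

A5

The scale runs A♭ B♭ C♭ D♭ E♭ F♭ G.
3rd degree = C♭; scale degree 7 = G.
From C♭ to G: 8 semitones over a fifth = augmented.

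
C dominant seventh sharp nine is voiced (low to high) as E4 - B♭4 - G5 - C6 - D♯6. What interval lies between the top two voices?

Those voices are C6 and D♯6.
C up to D♯ is 3 semitones, a half step wider than a major second, so the interval is augmented.

augmented 2nd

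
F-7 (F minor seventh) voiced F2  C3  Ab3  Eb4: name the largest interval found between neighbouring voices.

minor sixth

Adjacent intervals: F2→C3 = perfect fifth; C3→Ab3 = minor sixth; Ab3→Eb4 = perfect fifth.
The largest is C3 to Ab3, a minor sixth (8 semitones).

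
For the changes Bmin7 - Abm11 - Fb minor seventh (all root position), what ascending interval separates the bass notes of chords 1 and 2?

The roots are B and Ab.
7 letter names make it a seventh; at 9 semitones (a whole step narrower than major) the quality is diminished.

d7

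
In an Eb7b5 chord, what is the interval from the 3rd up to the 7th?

The chord tones of Eb dominant seventh flat five are Eb–G–Bbb–Db.
So we need the interval from G up to Db.
G up to Db is 6 semitones, a half step narrower than a perfect fifth, so the interval is diminished.
That tritone between 3rd and 7th is what gives the dominant seventh its pull toward resolution.

diminished fifth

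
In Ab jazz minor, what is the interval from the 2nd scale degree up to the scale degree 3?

The scale runs Ab Bb Cb Db Eb F G.
That puts Bb below Cb.
Bb up to Cb is 1 semitone, a half step narrower than a major second, so the interval is minor.

minor second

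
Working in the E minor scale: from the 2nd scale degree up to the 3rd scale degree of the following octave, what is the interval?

The scale runs E F♯ G A B C D.
That puts F♯ below G.
9 letter names make it a ninth; at 13 semitones (a half step narrower than major) the quality is minor.

minor ninth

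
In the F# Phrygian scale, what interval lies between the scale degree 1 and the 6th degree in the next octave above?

minor 13th

F# phrygian: F# G A B C# D E.
So we need the interval from F# up to D.
F# up to D is 20 semitones, a half step narrower than a major thirteenth, so the interval is minor.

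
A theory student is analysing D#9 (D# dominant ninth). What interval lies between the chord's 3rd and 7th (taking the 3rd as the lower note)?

D#9 (D# dominant ninth) is spelled D#, F##, A#, C#, E#.
The 3rd is F## and the 7th is C#.
F## up to C# is 6 semitones, a half step narrower than a perfect fifth, so the interval is diminished.

diminished fifth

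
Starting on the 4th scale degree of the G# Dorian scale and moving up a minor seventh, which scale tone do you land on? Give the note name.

B

The scale is G# A# B C# D# E# F#.
The 4th scale degree is C#; a minor seventh above that is B — scale degree 3.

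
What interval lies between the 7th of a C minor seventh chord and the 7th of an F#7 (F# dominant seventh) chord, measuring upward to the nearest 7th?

C minor seventh has Bb as its 7th, and F#7 (F# dominant seventh) has E as its 7th.
Bb up to E is 6 semitones, a half step wider than a perfect fourth, so the interval is augmented.

augmented fourth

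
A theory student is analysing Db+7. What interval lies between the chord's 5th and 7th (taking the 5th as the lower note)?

d3

Db7#5 (Db augmented seventh) is spelled Db–F–A–Cb.
So we need the interval from A up to Cb.
A up to Cb is 2 semitones, a whole step narrower than a major third, so the interval is diminished.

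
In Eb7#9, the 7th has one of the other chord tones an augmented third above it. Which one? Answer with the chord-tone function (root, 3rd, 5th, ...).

Eb7#9 (Eb dominant seventh sharp nine): Eb–G–Bb–Db–F#.
The 7th is Db. An augmented third above Db is F#.
F# is the chord's 9th.

9th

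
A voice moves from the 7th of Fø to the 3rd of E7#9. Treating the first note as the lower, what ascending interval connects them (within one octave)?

augmented third

Fø has E♭ as its 7th, and E7#9 has G♯ as its 3rd.
E♭ up to G♯ is 5 semitones, a half step wider than a major third, so the interval is augmented.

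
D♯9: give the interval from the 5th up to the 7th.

minor third

Spelling the chord: D♯, F𝄪, A♯, C♯, E♯.
5th = A♯; 7th = C♯.
3 letter names make it a third; at 3 semitones (a half step narrower than major) the quality is minor.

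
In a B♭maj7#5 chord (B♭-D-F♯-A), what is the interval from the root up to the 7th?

major seventh

The root is B♭ and the 7th is A.
B♭ up to A spans 7 letter names and 11 semitones — a major seventh.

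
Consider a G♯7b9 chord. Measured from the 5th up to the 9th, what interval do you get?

Spelling the chord: G♯-B♯-D♯-F♯-A.
The 5th is D♯ and the 9th is A.
From D♯ to A: 6 semitones over a fifth = diminished.

diminished fifth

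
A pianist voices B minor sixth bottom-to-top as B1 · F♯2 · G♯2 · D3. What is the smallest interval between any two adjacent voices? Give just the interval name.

major second

Adjacent intervals: B1→F♯2 = perfect fifth; F♯2→G♯2 = major second; G♯2→D3 = diminished fifth.
The smallest is F♯2 to G♯2, a major second (2 semitones).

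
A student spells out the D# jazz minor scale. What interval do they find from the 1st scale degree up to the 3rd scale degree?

The scale runs D# E# F# G# A# B# C##.
The 1st scale degree is D# and the scale degree 3 is F#.
3 letter names make it a third; at 3 semitones (a half step narrower than major) the quality is minor.

minor 3rd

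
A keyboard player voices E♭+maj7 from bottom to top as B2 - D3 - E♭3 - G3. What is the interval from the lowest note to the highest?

The outer voices are B2 and G3.
From B to G: 8 semitones over a sixth = minor.

minor sixth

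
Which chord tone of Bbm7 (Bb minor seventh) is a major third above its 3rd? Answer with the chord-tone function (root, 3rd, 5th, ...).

Bb minor seventh is spelled Bb Db F Ab.
The 3rd is Db. A major third above Db is F.
F is the chord's 5th.

5th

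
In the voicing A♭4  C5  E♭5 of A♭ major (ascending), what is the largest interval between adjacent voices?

Adjacent intervals: A♭4→C5 = major third; C5→E♭5 = minor third.
The largest is A♭4 to C5, a major third (4 semitones).

major 3rd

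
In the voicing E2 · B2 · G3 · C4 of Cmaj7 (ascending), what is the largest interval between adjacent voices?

minor sixth

Adjacent intervals: E2→B2 = perfect fifth; B2→G3 = minor sixth; G3→C4 = perfect fourth.
The largest is B2 to G3, a minor sixth (8 semitones).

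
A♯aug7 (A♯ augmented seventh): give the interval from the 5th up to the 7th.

The chord tones of A♯ augmented seventh are A♯–C𝄪–E𝄪–G♯.
The 5th is E𝄪 and the 7th is G♯.
E𝄪 up to G♯ is 2 semitones, a whole step narrower than a major third, so the interval is diminished.

diminished third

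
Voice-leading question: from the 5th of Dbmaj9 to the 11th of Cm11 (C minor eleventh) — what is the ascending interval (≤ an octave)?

M6

The 5th of Dbmaj9 is Ab; the 11th of Cm11 (C minor eleventh) is F.
From Ab to F is 9 semitones, exactly the major sixth.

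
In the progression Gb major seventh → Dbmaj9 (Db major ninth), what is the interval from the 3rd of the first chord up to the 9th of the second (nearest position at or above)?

The 3rd of Gb major seventh is Bb; the 9th of Dbmaj9 (Db major ninth) is Eb.
Counting 4 letters and 5 half steps from Bb gives a perfect fourth.

perfect fourth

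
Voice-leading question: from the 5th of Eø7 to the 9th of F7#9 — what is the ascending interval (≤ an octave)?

A6

Eø7 has Bb as its 5th, and F7#9 has G# as its 9th.
From Bb to G#: 10 semitones over a sixth = augmented.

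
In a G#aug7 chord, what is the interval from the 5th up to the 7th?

diminished third

G# augmented seventh is spelled G# B# D## F#.
5th = D##; 7th = F#.
From D## to F#: 2 semitones over a third = diminished.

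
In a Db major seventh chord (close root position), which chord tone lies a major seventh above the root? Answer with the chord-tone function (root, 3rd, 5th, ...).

The chord tones of DbM7 are Db, F, Ab, C.
The root is Db. A major seventh above Db is C.
C is the chord's 7th.

7th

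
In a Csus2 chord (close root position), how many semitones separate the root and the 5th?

7

Csus2 is spelled C, D, G.
C to G is a perfect fifth: 7 semitones.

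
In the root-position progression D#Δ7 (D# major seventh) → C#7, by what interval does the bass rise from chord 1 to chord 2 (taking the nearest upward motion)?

minor seventh

The roots are D# and C#.
From D# to C#: 10 semitones over a seventh = minor.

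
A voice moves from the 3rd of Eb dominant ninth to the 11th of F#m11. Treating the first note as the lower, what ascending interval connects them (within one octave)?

Eb dominant ninth has G as its 3rd, and F#m11 has B as its 11th.
G up to B spans 3 letter names and 4 semitones — a major third.

major 3rd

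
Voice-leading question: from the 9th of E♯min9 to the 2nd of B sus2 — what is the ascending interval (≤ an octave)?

d5

The 9th of E♯min9 is F𝄪; the 2nd of B sus2 is C♯.
From F𝄪 to C♯: 6 semitones over a fifth = diminished.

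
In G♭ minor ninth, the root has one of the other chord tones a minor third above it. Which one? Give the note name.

Bbb

The chord tones of G♭m9 (G♭ minor ninth) are G♭–B𝄫–D♭–F♭–A♭.
The root is G♭. A minor third above G♭ is B𝄫.
B𝄫 is the chord's 3rd.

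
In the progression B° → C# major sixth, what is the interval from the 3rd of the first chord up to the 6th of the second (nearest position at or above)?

augmented fifth

B° has D as its 3rd, and C# major sixth has A# as its 6th.
From D to A#: 8 semitones over a fifth = augmented.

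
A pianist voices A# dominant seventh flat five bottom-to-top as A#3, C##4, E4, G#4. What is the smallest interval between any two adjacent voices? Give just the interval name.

Adjacent intervals: A#3→C##4 = major third; C##4→E4 = diminished third; E4→G#4 = major third.
The smallest is C##4 to E4, a diminished third (2 semitones).

diminished third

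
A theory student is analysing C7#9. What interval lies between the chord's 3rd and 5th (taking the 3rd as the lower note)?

C dominant seventh sharp nine: C-E-G-Bb-D#.
So we need the interval from E up to G.
E up to G is 3 semitones, a half step narrower than a major third, so the interval is minor.

minor third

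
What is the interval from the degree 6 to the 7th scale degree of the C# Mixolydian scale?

minor second

The scale runs C# D# E# F# G# A# B.
Degree 6 = A#; degree 7 = B.
A# up to B is 1 semitone, a half step narrower than a major second, so the interval is minor.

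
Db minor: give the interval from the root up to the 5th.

The chord tones of Dbmin (Db minor) are Db–Fb–Ab.
So we need the interval from Db up to Ab.
Counting 5 letters and 7 half steps from Db gives a perfect fifth.

perfect fifth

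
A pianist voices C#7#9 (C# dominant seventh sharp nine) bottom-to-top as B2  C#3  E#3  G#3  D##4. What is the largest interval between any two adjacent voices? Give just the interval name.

A5

Adjacent intervals: B2→C#3 = major second; C#3→E#3 = major third; E#3→G#3 = minor third; G#3→D##4 = augmented fifth.
The largest is G#3 to D##4, an augmented fifth (8 semitones).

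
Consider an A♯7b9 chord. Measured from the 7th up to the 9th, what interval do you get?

The chord tones of A♯ dominant seventh flat nine are A♯, C𝄪, E♯, G♯, B.
So we need the interval from G♯ up to B.
3 letter names make it a third; at 3 semitones (a half step narrower than major) the quality is minor.

m3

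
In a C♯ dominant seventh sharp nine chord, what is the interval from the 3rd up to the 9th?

The chord tones of C♯7#9 are C♯, E♯, G♯, B, D𝄪.
So we need the interval from E♯ up to D𝄪.
E♯ up to D𝄪 spans 7 letter names and 11 semitones — a major seventh.

M7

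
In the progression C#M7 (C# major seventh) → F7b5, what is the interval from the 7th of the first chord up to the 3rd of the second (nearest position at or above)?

diminished seventh

The 7th of C#M7 (C# major seventh) is B#; the 3rd of F7b5 is A.
7 letter names make it a seventh; at 9 semitones (a whole step narrower than major) the quality is diminished.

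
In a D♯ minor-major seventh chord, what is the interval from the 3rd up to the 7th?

The chord tones of D♯m(maj7) (D♯ minor-major seventh) are D♯, F♯, A♯, C𝄪.
So we need the interval from F♯ up to C𝄪.
From F♯ to C𝄪: 8 semitones over a fifth = augmented.

augmented fifth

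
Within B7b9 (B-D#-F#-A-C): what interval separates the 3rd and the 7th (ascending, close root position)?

diminished fifth

That puts D# below A.
From D# to A: 6 semitones over a fifth = diminished.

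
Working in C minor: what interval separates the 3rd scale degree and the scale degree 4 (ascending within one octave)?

C natural minor: C D E♭ F G A♭ B♭.
So we need the interval from E♭ up to F.
From E♭ to F is 2 semitones, exactly the major second.

major second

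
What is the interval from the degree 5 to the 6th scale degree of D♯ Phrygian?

Spelling D♯ Phrygian: D♯ E F♯ G♯ A♯ B C♯.
The degree 5 is A♯ and the degree 6 is B.
2 letter names make it a second; at 1 semitone (a half step narrower than major) the quality is minor.

m2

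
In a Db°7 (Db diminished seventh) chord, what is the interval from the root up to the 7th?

diminished seventh

Dbdim7 (Db diminished seventh): Db–Fb–Abb–Cbb.
That puts Db below Cbb.
7 letter names make it a seventh; at 9 semitones (a whole step narrower than major) the quality is diminished.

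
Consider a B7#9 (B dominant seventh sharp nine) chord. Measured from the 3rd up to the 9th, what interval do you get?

major 7th

B7#9: B, D♯, F♯, A, C𝄪.
The 3rd is D♯ and the 9th is C𝄪.
Counting 7 letters and 11 half steps from D♯ gives a major seventh.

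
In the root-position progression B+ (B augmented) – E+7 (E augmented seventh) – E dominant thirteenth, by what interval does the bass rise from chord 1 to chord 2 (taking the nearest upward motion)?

The roots are B and E.
Counting 4 letters and 5 half steps from B gives a perfect fourth.

perfect fourth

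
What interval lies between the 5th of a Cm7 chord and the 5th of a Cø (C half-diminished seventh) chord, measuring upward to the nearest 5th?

diminished 8th

Cm7 has G as its 5th, and Cø (C half-diminished seventh) has G♭ as its 5th.
G up to G♭ is 11 semitones, a half step narrower than a perfect octave, so the interval is diminished.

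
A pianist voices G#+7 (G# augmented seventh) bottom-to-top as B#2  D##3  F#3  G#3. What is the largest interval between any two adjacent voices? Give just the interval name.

major 3rd

Adjacent intervals: B#2→D##3 = major third; D##3→F#3 = diminished third; F#3→G#3 = major second.
The largest is B#2 to D##3, a major third (4 semitones).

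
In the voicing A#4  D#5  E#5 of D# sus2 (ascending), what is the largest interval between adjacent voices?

Adjacent intervals: A#4→D#5 = perfect fourth; D#5→E#5 = major second.
The largest is A#4 to D#5, a perfect fourth (5 semitones).

perfect fourth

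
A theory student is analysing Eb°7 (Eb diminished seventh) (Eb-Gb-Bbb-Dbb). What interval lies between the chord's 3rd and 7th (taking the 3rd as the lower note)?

diminished fifth

That puts Gb below Dbb.
From Gb to Dbb: 6 semitones over a fifth = diminished.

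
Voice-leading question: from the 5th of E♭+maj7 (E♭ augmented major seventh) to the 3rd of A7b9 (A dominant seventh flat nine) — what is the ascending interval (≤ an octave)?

E♭+maj7 (E♭ augmented major seventh) has B as its 5th, and A7b9 (A dominant seventh flat nine) has C♯ as its 3rd.
B up to C♯ spans 2 letter names and 2 semitones — a major second.

major second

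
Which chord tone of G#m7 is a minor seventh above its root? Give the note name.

Spelling the chord: G#–B–D#–F#.
The root is G#. A minor seventh above G# is F#.
F# is the chord's 7th.

F#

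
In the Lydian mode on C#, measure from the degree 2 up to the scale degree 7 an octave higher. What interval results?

major thirteenth

C# lydian: C# D# E# F## G# A# B#.
Degree 2 = D#; 7th scale degree (up an octave) = B#.
From D# to B# is 21 semitones, exactly the major thirteenth.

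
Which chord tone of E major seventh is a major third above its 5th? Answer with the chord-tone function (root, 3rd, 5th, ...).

7th

E major seventh: E-G#-B-D#.
The 5th is B. A major third above B is D#.
D# is the chord's 7th.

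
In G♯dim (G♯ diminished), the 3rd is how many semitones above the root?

3

G♯ diminished: G♯, B, D.
G♯ to B is a minor third: 3 semitones.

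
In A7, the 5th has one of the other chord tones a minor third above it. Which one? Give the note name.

G

A7: A–C#–E–G.
The 5th is E. A minor third above E is G.
G is the chord's 7th.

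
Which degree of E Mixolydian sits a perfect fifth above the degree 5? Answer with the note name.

F#

The scale is E F# G# A B C# D.
The degree 5 is B; a perfect fifth above that is F# — scale degree 2.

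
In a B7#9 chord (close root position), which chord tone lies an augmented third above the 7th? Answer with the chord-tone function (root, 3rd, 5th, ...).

B7#9 (B dominant seventh sharp nine) is spelled B-D#-F#-A-C##.
The 7th is A. An augmented third above A is C##.
C## is the chord's 9th.

9th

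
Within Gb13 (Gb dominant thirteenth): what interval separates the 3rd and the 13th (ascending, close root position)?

The chord tones of Gb13 (Gb dominant thirteenth) are Gb-Bb-Db-Fb-Ab-Eb.
So we need the interval from Bb up to Eb.
From Bb to Eb is 17 semitones, exactly the perfect eleventh.

perfect 11th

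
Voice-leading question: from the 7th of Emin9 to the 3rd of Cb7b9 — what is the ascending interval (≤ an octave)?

The 7th of Emin9 is D; the 3rd of Cb7b9 is Eb.
D up to Eb is 1 semitone, a half step narrower than a major second, so the interval is minor.

m2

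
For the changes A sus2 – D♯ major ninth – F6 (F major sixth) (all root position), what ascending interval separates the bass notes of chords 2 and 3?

diminished third

The roots are D♯ and F.
3 letter names make it a third; at 2 semitones (a whole step narrower than major) the quality is diminished.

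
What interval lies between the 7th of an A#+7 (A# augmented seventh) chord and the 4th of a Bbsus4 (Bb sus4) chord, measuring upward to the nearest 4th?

A#+7 (A# augmented seventh) has G# as its 7th, and Bbsus4 (Bb sus4) has Eb as its 4th.
6 letter names make it a sixth; at 7 semitones (a whole step narrower than major) the quality is diminished.

d6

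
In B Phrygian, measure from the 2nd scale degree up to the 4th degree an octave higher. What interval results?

major tenth

Spelling B Phrygian: B C D E F♯ G A.
So we need the interval from C up to E.
Counting 10 letters and 16 half steps from C gives a major tenth.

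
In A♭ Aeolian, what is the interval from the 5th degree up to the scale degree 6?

Spelling A♭ Aeolian: A♭ B♭ C♭ D♭ E♭ F♭ G♭.
That puts E♭ below F♭.
E♭ up to F♭ is 1 semitone, a half step narrower than a major second, so the interval is minor.

m2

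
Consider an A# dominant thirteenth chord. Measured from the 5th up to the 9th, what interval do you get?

perfect 5th

A#13 is spelled A# C## E# G# B# F##.
That puts E# below B#.
From E# to B# is 7 semitones, exactly the perfect fifth.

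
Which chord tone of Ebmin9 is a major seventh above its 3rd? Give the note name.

Spelling the chord: Eb–Gb–Bb–Db–F.
The 3rd is Gb. A major seventh above Gb is F.
F is the chord's 9th.

F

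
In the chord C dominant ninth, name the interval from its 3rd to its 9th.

minor seventh

The chord tones of C9 (C dominant ninth) are C–E–G–Bb–D.
That puts E below D.
7 letter names make it a seventh; at 10 semitones (a half step narrower than major) the quality is minor.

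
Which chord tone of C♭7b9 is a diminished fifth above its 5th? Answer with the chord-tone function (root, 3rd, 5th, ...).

C♭7b9 (C♭ dominant seventh flat nine) is spelled C♭-E♭-G♭-B𝄫-D𝄫.
The 5th is G♭. A diminished fifth above G♭ is D𝄫.
D𝄫 is the chord's 9th.

9th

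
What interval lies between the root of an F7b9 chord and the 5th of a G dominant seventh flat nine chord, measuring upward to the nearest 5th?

major 6th

The root of F7b9 is F; the 5th of G dominant seventh flat nine is D.
Counting 6 letters and 9 half steps from F gives a major sixth.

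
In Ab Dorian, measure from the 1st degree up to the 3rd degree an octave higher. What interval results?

minor tenth

Spelling Ab Dorian: Ab Bb Cb Db Eb F Gb.
The 1st degree is Ab and the 3rd scale degree (up an octave) is Cb.
10 letter names make it a tenth; at 15 semitones (a half step narrower than major) the quality is minor.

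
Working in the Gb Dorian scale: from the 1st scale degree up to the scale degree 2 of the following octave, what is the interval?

The scale runs Gb Ab Bbb Cb Db Eb Fb.
So we need the interval from Gb up to Ab.
Gb up to Ab spans 9 letter names and 14 semitones — a major ninth.

major 9th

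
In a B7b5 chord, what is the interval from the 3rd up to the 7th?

diminished fifth

B7b5 (B dominant seventh flat five): B, D#, F, A.
So we need the interval from D# up to A.
5 letter names make it a fifth; at 6 semitones (a half step narrower than perfect) the quality is diminished.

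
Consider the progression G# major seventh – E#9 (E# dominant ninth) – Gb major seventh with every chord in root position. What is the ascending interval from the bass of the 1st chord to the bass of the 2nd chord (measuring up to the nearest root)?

major sixth

The roots are G# and E#.
Counting 6 letters and 9 half steps from G# gives a major sixth.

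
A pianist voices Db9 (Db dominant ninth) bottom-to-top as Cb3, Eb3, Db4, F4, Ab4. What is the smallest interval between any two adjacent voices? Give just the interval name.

minor third

Adjacent intervals: Cb3→Eb3 = major third; Eb3→Db4 = minor seventh; Db4→F4 = major third; F4→Ab4 = minor third.
The smallest is F4 to Ab4, a minor third (3 semitones).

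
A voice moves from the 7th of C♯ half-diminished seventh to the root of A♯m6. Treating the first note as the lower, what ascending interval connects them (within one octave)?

The 7th of C♯ half-diminished seventh is B; the root of A♯m6 is A♯.
From B to A♯ is 11 semitones, exactly the major seventh.

major 7th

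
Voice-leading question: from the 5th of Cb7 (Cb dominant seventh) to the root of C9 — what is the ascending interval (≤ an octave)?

augmented 4th

Cb7 (Cb dominant seventh) has Gb as its 5th, and C9 has C as its root.
4 letter names make it a fourth; at 6 semitones (a half step wider than perfect) the quality is augmented.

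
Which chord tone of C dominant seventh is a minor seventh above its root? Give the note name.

The chord tones of C7 are C, E, G, B♭.
The root is C. A minor seventh above C is B♭.
B♭ is the chord's 7th.

Bb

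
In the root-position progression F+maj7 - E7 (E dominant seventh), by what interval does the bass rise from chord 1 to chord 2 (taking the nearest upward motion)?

M7

The roots are F and E.
Counting 7 letters and 11 half steps from F gives a major seventh.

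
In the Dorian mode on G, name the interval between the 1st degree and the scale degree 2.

G dorian: G A B♭ C D E F.
That puts G below A.
From G to A is 2 semitones, exactly the major second.

major 2nd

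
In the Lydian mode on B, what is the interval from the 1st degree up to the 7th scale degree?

B lydian: B C# D# E# F# G# A#.
So we need the interval from B up to A#.
From B to A# is 11 semitones, exactly the major seventh.

major 7th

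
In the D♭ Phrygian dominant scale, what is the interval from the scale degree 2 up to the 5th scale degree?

D♭ phrygian dominant: D♭ E𝄫 F G♭ A♭ B𝄫 C♭.
The scale degree 2 is E𝄫 and the 5th scale degree is A♭.
4 letter names make it a fourth; at 6 semitones (a half step wider than perfect) the quality is augmented.

augmented fourth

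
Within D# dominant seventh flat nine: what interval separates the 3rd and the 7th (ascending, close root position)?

d5

D#7b9: D#, F##, A#, C#, E.
So we need the interval from F## up to C#.
5 letter names make it a fifth; at 6 semitones (a half step narrower than perfect) the quality is diminished.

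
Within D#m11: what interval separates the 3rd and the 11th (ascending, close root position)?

major ninth

The chord tones of D#m11 are D#, F#, A#, C#, E#, G#.
3rd = F#; 11th = G#.
From F# to G# is 14 semitones, exactly the major ninth.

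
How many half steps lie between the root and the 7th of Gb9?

Spelling the chord: Gb, Bb, Db, Fb, Ab.
Gb to Fb is a minor seventh: 10 semitones.

10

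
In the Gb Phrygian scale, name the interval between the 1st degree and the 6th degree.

Gb phrygian: Gb Abb Bbb Cb Db Ebb Fb.
The 1st degree is Gb and the 6th degree is Ebb.
Gb up to Ebb is 8 semitones, a half step narrower than a major sixth, so the interval is minor.

minor 6th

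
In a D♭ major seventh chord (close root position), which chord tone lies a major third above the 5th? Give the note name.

C

The chord tones of D♭ major seventh are D♭–F–A♭–C.
The 5th is A♭. A major third above A♭ is C.
C is the chord's 7th.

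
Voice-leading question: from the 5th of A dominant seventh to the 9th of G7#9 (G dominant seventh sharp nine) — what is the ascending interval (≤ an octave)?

A dominant seventh has E as its 5th, and G7#9 (G dominant seventh sharp nine) has A# as its 9th.
From E to A#: 6 semitones over a fourth = augmented.

augmented fourth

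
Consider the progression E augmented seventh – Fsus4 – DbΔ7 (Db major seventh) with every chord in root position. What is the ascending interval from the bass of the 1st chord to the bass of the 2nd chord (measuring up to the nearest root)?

The roots are E and F.
E up to F is 1 semitone, a half step narrower than a major second, so the interval is minor.

minor 2nd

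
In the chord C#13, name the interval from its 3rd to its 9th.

m7

Spelling the chord: C#, E#, G#, B, D#, A#.
The 3rd is E# and the 9th is D#.
From E# to D#: 10 semitones over a seventh = minor.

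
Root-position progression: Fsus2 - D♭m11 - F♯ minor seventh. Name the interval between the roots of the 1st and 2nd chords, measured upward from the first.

minor 6th

The roots are F and D♭.
6 letter names make it a sixth; at 8 semitones (a half step narrower than major) the quality is minor.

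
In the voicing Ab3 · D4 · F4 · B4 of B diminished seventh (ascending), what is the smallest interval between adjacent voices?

Adjacent intervals: Ab3→D4 = augmented fourth; D4→F4 = minor third; F4→B4 = augmented fourth.
The smallest is D4 to F4, a minor third (3 semitones).

minor third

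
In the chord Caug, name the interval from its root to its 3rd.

C augmented is spelled C, E, G#.
Root = C; 3rd = E.
From C to E is 4 semitones, exactly the major third.

M3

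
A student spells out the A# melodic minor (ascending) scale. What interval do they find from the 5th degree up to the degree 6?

A# melodic minor: A# B# C# D# E# F## G##.
The 5th degree is E# and the 6th degree is F##.
From E# to F## is 2 semitones, exactly the major second.

major 2nd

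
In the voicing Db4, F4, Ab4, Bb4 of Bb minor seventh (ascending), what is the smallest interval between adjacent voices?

major 2nd

Adjacent intervals: Db4→F4 = major third; F4→Ab4 = minor third; Ab4→Bb4 = major second.
The smallest is Ab4 to Bb4, a major second (2 semitones).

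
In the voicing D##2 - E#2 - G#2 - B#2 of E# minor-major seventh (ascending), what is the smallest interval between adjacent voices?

Adjacent intervals: D##2→E#2 = minor second; E#2→G#2 = minor third; G#2→B#2 = major third.
The smallest is D##2 to E#2, a minor second (1 semitone).

minor second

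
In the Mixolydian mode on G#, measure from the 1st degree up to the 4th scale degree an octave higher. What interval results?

perfect 11th

G# mixolydian: G# A# B# C# D# E# F#.
That puts G# below C#.
Counting 11 letters and 17 half steps from G# gives a perfect eleventh.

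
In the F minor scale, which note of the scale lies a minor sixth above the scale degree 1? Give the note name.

The scale is F G A♭ B♭ C D♭ E♭.
The scale degree 1 is F; a minor sixth above that is D♭ — scale degree 6.

Db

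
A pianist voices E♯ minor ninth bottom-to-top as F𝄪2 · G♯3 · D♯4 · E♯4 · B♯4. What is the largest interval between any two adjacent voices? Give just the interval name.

minor ninth

Adjacent intervals: F𝄪2→G♯3 = minor ninth; G♯3→D♯4 = perfect fifth; D♯4→E♯4 = major second; E♯4→B♯4 = perfect fifth.
The largest is F𝄪2 to G♯3, a minor ninth (13 semitones).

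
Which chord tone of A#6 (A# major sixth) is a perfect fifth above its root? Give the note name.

E#

A#6: A#–C##–E#–F##.
The root is A#. A perfect fifth above A# is E#.
E# is the chord's 5th.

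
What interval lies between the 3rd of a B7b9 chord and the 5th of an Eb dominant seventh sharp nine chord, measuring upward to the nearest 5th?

The 3rd of B7b9 is D#; the 5th of Eb dominant seventh sharp nine is Bb.
From D# to Bb: 7 semitones over a sixth = diminished.

diminished sixth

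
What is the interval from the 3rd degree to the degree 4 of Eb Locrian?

major 2nd

Spelling Eb Locrian: Eb Fb Gb Ab Bbb Cb Db.
The 3rd degree is Gb and the 4th degree is Ab.
Counting 2 letters and 2 half steps from Gb gives a major second.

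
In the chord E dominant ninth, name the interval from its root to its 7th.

m7

The chord tones of E dominant ninth are E G# B D F#.
The root is E and the 7th is D.
7 letter names make it a seventh; at 10 semitones (a half step narrower than major) the quality is minor.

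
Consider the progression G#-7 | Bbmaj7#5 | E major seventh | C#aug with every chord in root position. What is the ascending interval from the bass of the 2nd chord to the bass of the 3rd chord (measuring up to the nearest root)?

augmented fourth

The roots are Bb and E.
Bb up to E is 6 semitones, a half step wider than a perfect fourth, so the interval is augmented.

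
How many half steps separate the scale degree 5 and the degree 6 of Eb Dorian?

2

The scale is Eb F Gb Ab Bb C Db.
Bb up to C is a major second — 2 semitones.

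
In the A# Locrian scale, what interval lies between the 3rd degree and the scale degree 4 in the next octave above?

M9

A# locrian: A# B C# D# E F# G#.
The 3rd degree is C# and the 4th degree (up an octave) is D#.
Counting 9 letters and 14 half steps from C# gives a major ninth.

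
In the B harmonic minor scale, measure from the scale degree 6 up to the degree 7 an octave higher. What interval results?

augmented 9th

Spelling the B harmonic minor scale: B C♯ D E F♯ G A♯.
Scale degree 6 = G; degree 7 (up an octave) = A♯.
From G to A♯: 15 semitones over a ninth = augmented.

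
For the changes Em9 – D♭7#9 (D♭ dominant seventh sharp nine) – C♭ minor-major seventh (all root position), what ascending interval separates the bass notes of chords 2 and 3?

m7

The roots are D♭ and C♭.
From D♭ to C♭: 10 semitones over a seventh = minor.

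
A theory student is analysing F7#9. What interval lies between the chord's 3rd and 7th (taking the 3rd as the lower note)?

diminished fifth

F7#9 (F dominant seventh sharp nine) is spelled F, A, C, Eb, G#.
3rd = A; 7th = Eb.
From A to Eb: 6 semitones over a fifth = diminished.
This 3–7 tritone is the characteristic tension at the heart of the dominant sound.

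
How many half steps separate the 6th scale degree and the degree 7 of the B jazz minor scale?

The scale is B C# D E F# G# A#.
G# up to A# is a major second — 2 semitones.

2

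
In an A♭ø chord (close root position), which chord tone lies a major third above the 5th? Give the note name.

Gb

Spelling the chord: A♭ C♭ E𝄫 G♭.
The 5th is E𝄫. A major third above E𝄫 is G♭.
G♭ is the chord's 7th.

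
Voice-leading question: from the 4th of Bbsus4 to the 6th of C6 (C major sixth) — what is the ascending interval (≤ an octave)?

The 4th of Bbsus4 is Eb; the 6th of C6 (C major sixth) is A.
Eb up to A is 6 semitones, a half step wider than a perfect fourth, so the interval is augmented.

augmented fourth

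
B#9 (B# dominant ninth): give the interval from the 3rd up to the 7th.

Spelling the chord: B#–D##–F##–A#–C##.
The 3rd is D## and the 7th is A#.
From D## to A#: 6 semitones over a fifth = diminished.

diminished 5th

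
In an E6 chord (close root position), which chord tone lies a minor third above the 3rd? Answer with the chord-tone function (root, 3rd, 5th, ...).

E6: E, G#, B, C#.
The 3rd is G#. A minor third above G# is B.
B is the chord's 5th.

5th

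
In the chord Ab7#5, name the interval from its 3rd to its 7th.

The chord tones of Abaug7 are Ab, C, E, Gb.
The 3rd is C and the 7th is Gb.
5 letter names make it a fifth; at 6 semitones (a half step narrower than perfect) the quality is diminished.
This 3–7 tritone is the characteristic tension at the heart of the dominant sound.

diminished fifth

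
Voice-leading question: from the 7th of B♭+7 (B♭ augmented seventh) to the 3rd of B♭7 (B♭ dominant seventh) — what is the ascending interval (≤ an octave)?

The 7th of B♭+7 (B♭ augmented seventh) is A♭; the 3rd of B♭7 (B♭ dominant seventh) is D.
A♭ up to D is 6 semitones, a half step wider than a perfect fourth, so the interval is augmented.

augmented fourth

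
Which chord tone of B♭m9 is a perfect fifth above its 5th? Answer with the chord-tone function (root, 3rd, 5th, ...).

9th

B♭min9 (B♭ minor ninth) is spelled B♭–D♭–F–A♭–C.
The 5th is F. A perfect fifth above F is C.
C is the chord's 9th.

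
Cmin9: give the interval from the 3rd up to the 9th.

The chord tones of Cmin9 are C–Eb–G–Bb–D.
That puts Eb below D.
From Eb to D is 11 semitones, exactly the major seventh.

major seventh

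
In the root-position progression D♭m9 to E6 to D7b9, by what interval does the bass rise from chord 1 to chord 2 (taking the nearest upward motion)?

The roots are D♭ and E.
D♭ up to E is 3 semitones, a half step wider than a major second, so the interval is augmented.

augmented second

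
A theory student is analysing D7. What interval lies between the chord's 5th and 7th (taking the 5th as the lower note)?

D dominant seventh is spelled D, F#, A, C.
5th = A; 7th = C.
From A to C: 3 semitones over a third = minor.

minor 3rd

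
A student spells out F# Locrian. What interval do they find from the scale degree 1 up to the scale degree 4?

F# locrian: F# G A B C D E.
Scale degree 1 = F#; degree 4 = B.
F# up to B spans 4 letter names and 5 semitones — a perfect fourth.

perfect fourth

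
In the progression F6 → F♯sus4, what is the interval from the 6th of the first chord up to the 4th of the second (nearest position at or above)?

F6 has D as its 6th, and F♯sus4 has B as its 4th.
Counting 6 letters and 9 half steps from D gives a major sixth.

major 6th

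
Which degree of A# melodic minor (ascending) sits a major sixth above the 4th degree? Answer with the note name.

B#

The scale is A# B# C# D# E# F## G##.
The 4th degree is D#; a major sixth above that is B# — scale degree 2.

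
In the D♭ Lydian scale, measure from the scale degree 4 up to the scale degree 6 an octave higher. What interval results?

The scale runs D♭ E♭ F G A♭ B♭ C.
So we need the interval from G up to B♭.
From G to B♭: 15 semitones over a tenth = minor.

minor 10th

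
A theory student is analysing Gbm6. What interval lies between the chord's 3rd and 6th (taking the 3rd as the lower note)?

A4

Gbm6 (Gb minor sixth) is spelled Gb-Bbb-Db-Eb.
The 3rd is Bbb and the 6th is Eb.
4 letter names make it a fourth; at 6 semitones (a half step wider than perfect) the quality is augmented.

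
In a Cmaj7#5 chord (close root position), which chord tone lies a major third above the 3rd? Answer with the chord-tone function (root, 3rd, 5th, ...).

Cmaj7#5 (C augmented major seventh): C-E-G♯-B.
The 3rd is E. A major third above E is G♯.
G♯ is the chord's 5th.

5th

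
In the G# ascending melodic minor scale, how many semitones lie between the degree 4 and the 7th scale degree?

The scale is G# A# B C# D# E# F##.
C# up to F## is an augmented fourth — 6 semitones.

6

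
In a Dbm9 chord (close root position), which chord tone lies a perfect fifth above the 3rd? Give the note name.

Cb

The chord tones of Dbmin9 (Db minor ninth) are Db Fb Ab Cb Eb.
The 3rd is Fb. A perfect fifth above Fb is Cb.
Cb is the chord's 7th.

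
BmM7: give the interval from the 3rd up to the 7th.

augmented fifth

Spelling the chord: B–D–F#–A#.
So we need the interval from D up to A#.
5 letter names make it a fifth; at 8 semitones (a half step wider than perfect) the quality is augmented.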